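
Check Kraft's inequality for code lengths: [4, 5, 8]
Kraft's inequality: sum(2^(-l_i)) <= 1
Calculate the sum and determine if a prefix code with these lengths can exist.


Sum = 2^(-4) + 2^(-5) + 2^(-8)
    = 0.0625 + 0.03125 + 0.00390625
    = 25/256 = 0.09765625
Since 0.09765625 <= 1, Kraft's inequality IS satisfied.
A prefix code with these lengths CAN exist.

Kraft sum = 0.09765625. Satisfied.


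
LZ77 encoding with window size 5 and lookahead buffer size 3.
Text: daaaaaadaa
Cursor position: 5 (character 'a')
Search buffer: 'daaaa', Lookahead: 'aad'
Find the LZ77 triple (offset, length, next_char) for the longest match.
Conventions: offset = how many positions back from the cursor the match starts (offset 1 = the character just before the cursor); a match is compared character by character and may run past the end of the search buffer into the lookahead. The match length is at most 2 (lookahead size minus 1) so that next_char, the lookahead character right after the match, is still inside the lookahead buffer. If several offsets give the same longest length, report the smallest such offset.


Try each offset into the search buffer:
  offset=1 (pos 4, char 'a'): match length 2
  offset=2 (pos 3, char 'a'): match length 2
  offset=3 (pos 2, char 'a'): match length 2
  offset=4 (pos 1, char 'a'): match length 2
  offset=5 (pos 0, char 'd'): match length 0
Longest match has length 2, found at offsets 1, 2, 3, 4; take the smallest, offset 1.
next_char = character at position 5 + 2 = 7 -> 'd'

Best match: offset=1, length=2 (matching 'aa' starting at position 4)
LZ77 triple: (1, 2, 'd')


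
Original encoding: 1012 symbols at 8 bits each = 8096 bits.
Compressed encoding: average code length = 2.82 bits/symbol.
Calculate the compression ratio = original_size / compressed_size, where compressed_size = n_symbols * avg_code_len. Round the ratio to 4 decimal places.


original_size = n_symbols * orig_bits = 1012 * 8 = 8096 bits
compressed_size = n_symbols * avg_code_len = 1012 * 2.82 = 2853.84 bits
ratio = original_size / compressed_size = 8096 / 2853.84 = 2.8369

Compression ratio = 2.8369


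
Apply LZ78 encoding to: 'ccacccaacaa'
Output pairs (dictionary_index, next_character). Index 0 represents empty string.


LZ78 encoding steps:
Dictionary: {0: ''}
Step 1: w='' (idx 0), next='c' -> output (0, 'c'), add 'c' as idx 1
Step 2: w='c' (idx 1), next='a' -> output (1, 'a'), add 'ca' as idx 2
Step 3: w='c' (idx 1), next='c' -> output (1, 'c'), add 'cc' as idx 3
Step 4: w='ca' (idx 2), next='a' -> output (2, 'a'), add 'caa' as idx 4
Step 5: w='caa' (idx 4), end of input -> output (4, '')


Encoded: [(0, 'c'), (1, 'a'), (1, 'c'), (2, 'a'), (4, '')]


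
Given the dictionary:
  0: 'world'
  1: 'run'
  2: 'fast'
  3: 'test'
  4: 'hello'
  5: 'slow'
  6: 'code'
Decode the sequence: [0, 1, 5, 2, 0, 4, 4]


Look up each index in the dictionary:
  0 -> 'world'
  1 -> 'run'
  5 -> 'slow'
  2 -> 'fast'
  0 -> 'world'
  4 -> 'hello'
  4 -> 'hello'

Decoded: "world run slow fast world hello hello"


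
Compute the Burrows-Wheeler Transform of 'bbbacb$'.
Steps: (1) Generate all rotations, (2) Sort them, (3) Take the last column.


Rotations (sorted):
  0: $bbbacb -> last char: b
  1: acb$bbb -> last char: b
  2: b$bbbac -> last char: c
  3: bacb$bb -> last char: b
  4: bbacb$b -> last char: b
  5: bbbacb$ -> last char: $
  6: cb$bbba -> last char: a


BWT = bbcbb$a


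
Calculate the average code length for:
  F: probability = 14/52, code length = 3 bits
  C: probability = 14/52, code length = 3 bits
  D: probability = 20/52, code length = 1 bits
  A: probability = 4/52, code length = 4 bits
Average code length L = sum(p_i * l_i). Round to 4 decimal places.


Weighted contributions p_i * l_i:
  F: (14/52) * 3 = 42/52
  C: (14/52) * 3 = 42/52
  D: (20/52) * 1 = 20/52
  A: (4/52) * 4 = 16/52
Sum = (42 + 42 + 20 + 16)/52 = 120/52

L = 120/52 = 2.3077 bits/symbol


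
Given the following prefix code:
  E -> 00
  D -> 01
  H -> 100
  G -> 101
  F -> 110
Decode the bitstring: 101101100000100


Decoding step by step:
Bits 101 -> G
Bits 101 -> G
Bits 100 -> H
Bits 00 -> E
Bits 01 -> D
Bits 00 -> E


Decoded message: GGHEDE


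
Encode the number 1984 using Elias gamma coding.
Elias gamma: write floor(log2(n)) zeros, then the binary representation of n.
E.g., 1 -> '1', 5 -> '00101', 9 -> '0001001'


num_bits = floor(log2(1984)) + 1 = 11
leading_zeros = num_bits - 1 = 10
binary(1984) = 11111000000

Elias gamma(1984) = '0000000000' + '11111000000' = 000000000011111000000 (21 bits)


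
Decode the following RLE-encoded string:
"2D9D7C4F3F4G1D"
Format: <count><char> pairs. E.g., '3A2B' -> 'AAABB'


Expanding each <count><char> pair:
  2D -> 'DD'
  9D -> 'DDDDDDDDD'
  7C -> 'CCCCCCC'
  4F -> 'FFFF'
  3F -> 'FFF'
  4G -> 'GGGG'
  1D -> 'D'

Decoded = DDDDDDDDDDDCCCCCCCFFFFFFFGGGGD


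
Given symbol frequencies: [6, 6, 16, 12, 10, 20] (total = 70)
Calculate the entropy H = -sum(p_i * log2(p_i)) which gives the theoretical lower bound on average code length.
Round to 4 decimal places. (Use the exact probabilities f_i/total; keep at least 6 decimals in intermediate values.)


Per-symbol terms -p_i * log2(p_i) with p_i = f_i/70:
  p = 6/70 = 0.085714: log2(p) = -3.544321, -p*log2(p) = 0.303799
  p = 6/70 = 0.085714: log2(p) = -3.544321, -p*log2(p) = 0.303799
  p = 16/70 = 0.228571: log2(p) = -2.129283, -p*log2(p) = 0.486693
  p = 12/70 = 0.171429: log2(p) = -2.544321, -p*log2(p) = 0.436169
  p = 10/70 = 0.142857: log2(p) = -2.807355, -p*log2(p) = 0.401051
  p = 20/70 = 0.285714: log2(p) = -1.807355, -p*log2(p) = 0.516387
H = 0.303799 + 0.303799 + 0.486693 + 0.436169 + 0.401051 + 0.516387 = 2.447898

H = 2.4479 bits/symbol


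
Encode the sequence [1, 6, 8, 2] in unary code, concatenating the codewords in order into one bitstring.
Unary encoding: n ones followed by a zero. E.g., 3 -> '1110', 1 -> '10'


Encode each number as n ones followed by a terminating 0:
  1 -> 10 (2 bits)
  6 -> 1111110 (7 bits)
  8 -> 111111110 (9 bits)
  2 -> 110 (3 bits)
Total length = 2 + 7 + 9 + 3 = 21 bits.

Unary([1, 6, 8, 2]) = 101111110111111110110 (21 bits)


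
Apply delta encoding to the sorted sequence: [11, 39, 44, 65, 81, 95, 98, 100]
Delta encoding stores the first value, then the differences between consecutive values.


First value: 11
Deltas:
  39 - 11 = 28
  44 - 39 = 5
  65 - 44 = 21
  81 - 65 = 16
  95 - 81 = 14
  98 - 95 = 3
  100 - 98 = 2


Delta encoded: [11, 28, 5, 21, 16, 14, 3, 2]


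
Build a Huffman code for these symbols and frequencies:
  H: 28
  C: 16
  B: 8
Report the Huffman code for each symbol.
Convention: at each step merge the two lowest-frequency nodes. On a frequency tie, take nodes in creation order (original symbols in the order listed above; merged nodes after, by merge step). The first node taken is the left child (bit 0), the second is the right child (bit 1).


Huffman tree construction:
Step 1: Merge B(8) + C(16) = 24
Step 2: Merge (B+C)(24) + H(28) = 52
Read each symbol's code off the tree from the root (left child = 0, right child = 1).

Codes:
  H: 1 (length 1)
  C: 01 (length 2)
  B: 00 (length 2)
Average code length: 76/52 = 1.4615 bits/symbol


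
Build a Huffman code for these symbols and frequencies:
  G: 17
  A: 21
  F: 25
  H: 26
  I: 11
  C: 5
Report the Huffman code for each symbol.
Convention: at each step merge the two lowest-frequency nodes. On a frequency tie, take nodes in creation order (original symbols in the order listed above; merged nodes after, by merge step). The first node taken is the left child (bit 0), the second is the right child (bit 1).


Huffman tree construction:
Step 1: Merge C(5) + I(11) = 16
Step 2: Merge (C+I)(16) + G(17) = 33
Step 3: Merge A(21) + F(25) = 46
Step 4: Merge H(26) + ((C+I)+G)(33) = 59
Step 5: Merge (A+F)(46) + (H+((C+I)+G))(59) = 105
Read each symbol's code off the tree from the root (left child = 0, right child = 1).

Codes:
  G: 111 (length 3)
  A: 00 (length 2)
  F: 01 (length 2)
  H: 10 (length 2)
  I: 1101 (length 4)
  C: 1100 (length 4)
Average code length: 259/105 = 2.4667 bits/symbol


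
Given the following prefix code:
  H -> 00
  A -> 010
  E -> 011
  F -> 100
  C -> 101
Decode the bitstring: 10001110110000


Decoding step by step:
Bits 100 -> F
Bits 011 -> E
Bits 101 -> C
Bits 100 -> F
Bits 00 -> H


Decoded message: FECFH


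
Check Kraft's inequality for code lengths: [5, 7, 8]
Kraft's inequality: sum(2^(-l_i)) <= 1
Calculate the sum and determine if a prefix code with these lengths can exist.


Sum = 2^(-5) + 2^(-7) + 2^(-8)
    = 0.03125 + 0.0078125 + 0.00390625
    = 11/256 = 0.04296875
Since 0.04296875 <= 1, Kraft's inequality IS satisfied.
A prefix code with these lengths CAN exist.

Kraft sum = 0.04296875. Satisfied.


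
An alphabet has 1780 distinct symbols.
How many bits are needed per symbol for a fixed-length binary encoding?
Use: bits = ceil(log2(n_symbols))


log2(1780) = 10.7977
Bracket: 2^10 = 1024 < 1780 <= 2^11 = 2048
So ceil(log2(1780)) = 11

bits = ceil(log2(1780)) = ceil(10.7977) = 11 bits


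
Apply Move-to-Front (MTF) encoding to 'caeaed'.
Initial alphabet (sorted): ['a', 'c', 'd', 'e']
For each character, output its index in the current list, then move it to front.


MTF encoding:
'c': index 1 in ['a', 'c', 'd', 'e'] -> ['c', 'a', 'd', 'e']
'a': index 1 in ['c', 'a', 'd', 'e'] -> ['a', 'c', 'd', 'e']
'e': index 3 in ['a', 'c', 'd', 'e'] -> ['e', 'a', 'c', 'd']
'a': index 1 in ['e', 'a', 'c', 'd'] -> ['a', 'e', 'c', 'd']
'e': index 1 in ['a', 'e', 'c', 'd'] -> ['e', 'a', 'c', 'd']
'd': index 3 in ['e', 'a', 'c', 'd'] -> ['d', 'e', 'a', 'c']


Output: [1, 1, 3, 1, 1, 3]


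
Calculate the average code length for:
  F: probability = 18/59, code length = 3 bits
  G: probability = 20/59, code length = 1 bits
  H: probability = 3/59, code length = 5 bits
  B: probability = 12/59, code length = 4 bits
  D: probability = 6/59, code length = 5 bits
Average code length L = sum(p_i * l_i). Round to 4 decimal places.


Weighted contributions p_i * l_i:
  F: (18/59) * 3 = 54/59
  G: (20/59) * 1 = 20/59
  H: (3/59) * 5 = 15/59
  B: (12/59) * 4 = 48/59
  D: (6/59) * 5 = 30/59
Sum = (54 + 20 + 15 + 48 + 30)/59 = 167/59

L = 167/59 = 2.8305 bits/symbol


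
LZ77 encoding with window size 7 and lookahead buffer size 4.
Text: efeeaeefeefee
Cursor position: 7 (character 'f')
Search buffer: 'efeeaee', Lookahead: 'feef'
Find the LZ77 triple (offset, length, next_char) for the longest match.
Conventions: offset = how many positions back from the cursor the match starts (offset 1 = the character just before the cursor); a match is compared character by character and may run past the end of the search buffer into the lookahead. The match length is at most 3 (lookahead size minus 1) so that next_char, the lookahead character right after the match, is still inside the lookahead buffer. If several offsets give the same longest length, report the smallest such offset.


Try each offset into the search buffer:
  offset=1 (pos 6, char 'e'): match length 0
  offset=2 (pos 5, char 'e'): match length 0
  offset=3 (pos 4, char 'a'): match length 0
  offset=4 (pos 3, char 'e'): match length 0
  offset=5 (pos 2, char 'e'): match length 0
  offset=6 (pos 1, char 'f'): match length 3
  offset=7 (pos 0, char 'e'): match length 0
Longest match has length 3 at offset 6.
next_char = character at position 7 + 3 = 10 -> 'f'

Best match: offset=6, length=3 (matching 'fee' starting at position 1)
LZ77 triple: (6, 3, 'f')


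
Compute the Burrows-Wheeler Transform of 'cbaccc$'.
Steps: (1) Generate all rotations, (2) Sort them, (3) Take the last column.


Rotations (sorted):
  0: $cbaccc -> last char: c
  1: accc$cb -> last char: b
  2: baccc$c -> last char: c
  3: c$cbacc -> last char: c
  4: cbaccc$ -> last char: $
  5: cc$cbac -> last char: c
  6: ccc$cba -> last char: a


BWT = cbcc$ca


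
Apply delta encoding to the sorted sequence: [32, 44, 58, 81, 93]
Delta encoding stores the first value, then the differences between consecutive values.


First value: 32
Deltas:
  44 - 32 = 12
  58 - 44 = 14
  81 - 58 = 23
  93 - 81 = 12


Delta encoded: [32, 12, 14, 23, 12]


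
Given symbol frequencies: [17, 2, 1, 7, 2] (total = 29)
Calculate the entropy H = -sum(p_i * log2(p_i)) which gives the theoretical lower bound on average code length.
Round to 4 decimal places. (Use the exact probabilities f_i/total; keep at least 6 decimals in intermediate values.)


Per-symbol terms -p_i * log2(p_i) with p_i = f_i/29:
  p = 17/29 = 0.586207: log2(p) = -0.770518, -p*log2(p) = 0.451683
  p = 2/29 = 0.068966: log2(p) = -3.857981, -p*log2(p) = 0.266068
  p = 1/29 = 0.034483: log2(p) = -4.857981, -p*log2(p) = 0.167517
  p = 7/29 = 0.241379: log2(p) = -2.050626, -p*log2(p) = 0.494979
  p = 2/29 = 0.068966: log2(p) = -3.857981, -p*log2(p) = 0.266068
H = 0.451683 + 0.266068 + 0.167517 + 0.494979 + 0.266068 = 1.646315

H = 1.6463 bits/symbol


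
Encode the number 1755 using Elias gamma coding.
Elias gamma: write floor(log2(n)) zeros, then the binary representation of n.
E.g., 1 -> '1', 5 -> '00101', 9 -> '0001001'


num_bits = floor(log2(1755)) + 1 = 11
leading_zeros = num_bits - 1 = 10
binary(1755) = 11011011011

Elias gamma(1755) = '0000000000' + '11011011011' = 000000000011011011011 (21 bits)


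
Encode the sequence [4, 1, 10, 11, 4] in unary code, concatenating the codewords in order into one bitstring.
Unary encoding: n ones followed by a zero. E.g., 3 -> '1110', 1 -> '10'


Encode each number as n ones followed by a terminating 0:
  4 -> 11110 (5 bits)
  1 -> 10 (2 bits)
  10 -> 11111111110 (11 bits)
  11 -> 111111111110 (12 bits)
  4 -> 11110 (5 bits)
Total length = 5 + 2 + 11 + 12 + 5 = 35 bits.

Unary([4, 1, 10, 11, 4]) = 11110101111111111011111111111011110 (35 bits)


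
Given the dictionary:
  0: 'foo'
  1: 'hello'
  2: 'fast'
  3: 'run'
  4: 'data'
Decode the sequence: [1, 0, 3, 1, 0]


Look up each index in the dictionary:
  1 -> 'hello'
  0 -> 'foo'
  3 -> 'run'
  1 -> 'hello'
  0 -> 'foo'

Decoded: "hello foo run hello foo"


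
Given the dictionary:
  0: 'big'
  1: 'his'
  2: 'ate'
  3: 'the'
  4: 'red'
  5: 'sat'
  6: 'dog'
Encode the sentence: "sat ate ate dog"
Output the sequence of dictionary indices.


Look up each word in the dictionary:
  'sat' -> 5
  'ate' -> 2
  'ate' -> 2
  'dog' -> 6

Encoded: [5, 2, 2, 6]


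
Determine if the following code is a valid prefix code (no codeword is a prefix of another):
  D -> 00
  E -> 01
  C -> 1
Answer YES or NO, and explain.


Checking each pair (does one codeword prefix another?):
  D='00' vs E='01': no prefix
  D='00' vs C='1': no prefix
  E='01' vs D='00': no prefix
  E='01' vs C='1': no prefix
  C='1' vs D='00': no prefix
  C='1' vs E='01': no prefix
No violation found over all pairs.

YES -- this is a valid prefix code. No codeword is a prefix of any other codeword.


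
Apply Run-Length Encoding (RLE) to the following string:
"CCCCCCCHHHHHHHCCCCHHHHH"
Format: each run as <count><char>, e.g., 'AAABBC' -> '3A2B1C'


Scanning runs left to right:
  i=0: run of 'C' x 7 -> '7C'
  i=7: run of 'H' x 7 -> '7H'
  i=14: run of 'C' x 4 -> '4C'
  i=18: run of 'H' x 5 -> '5H'

RLE = 7C7H4C5H


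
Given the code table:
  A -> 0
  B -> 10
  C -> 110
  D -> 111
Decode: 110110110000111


Decoding:
110 -> C
110 -> C
110 -> C
0 -> A
0 -> A
0 -> A
111 -> D


Result: CCCAAAD


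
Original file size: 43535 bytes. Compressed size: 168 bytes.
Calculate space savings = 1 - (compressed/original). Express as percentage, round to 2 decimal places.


ratio = compressed/original = 168/43535 = 0.003859
savings = 1 - ratio = 1 - 0.003859 = 0.996141
as a percentage: 0.996141 * 100 = 99.61%

Space savings = 1 - 168/43535 = 99.61%


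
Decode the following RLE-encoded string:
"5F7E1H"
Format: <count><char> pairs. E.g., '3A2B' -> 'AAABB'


Expanding each <count><char> pair:
  5F -> 'FFFFF'
  7E -> 'EEEEEEE'
  1H -> 'H'

Decoded = FFFFFEEEEEEEH


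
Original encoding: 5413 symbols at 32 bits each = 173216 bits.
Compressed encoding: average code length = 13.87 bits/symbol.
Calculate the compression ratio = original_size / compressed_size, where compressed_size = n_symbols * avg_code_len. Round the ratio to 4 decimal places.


original_size = n_symbols * orig_bits = 5413 * 32 = 173216 bits
compressed_size = n_symbols * avg_code_len = 5413 * 13.87 = 75078.31 bits
ratio = original_size / compressed_size = 173216 / 75078.31 = 2.3071

Compression ratio = 2.3071


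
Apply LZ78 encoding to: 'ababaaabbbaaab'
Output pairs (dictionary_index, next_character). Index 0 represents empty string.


LZ78 encoding steps:
Dictionary: {0: ''}
Step 1: w='' (idx 0), next='a' -> output (0, 'a'), add 'a' as idx 1
Step 2: w='' (idx 0), next='b' -> output (0, 'b'), add 'b' as idx 2
Step 3: w='a' (idx 1), next='b' -> output (1, 'b'), add 'ab' as idx 3
Step 4: w='a' (idx 1), next='a' -> output (1, 'a'), add 'aa' as idx 4
Step 5: w='ab' (idx 3), next='b' -> output (3, 'b'), add 'abb' as idx 5
Step 6: w='b' (idx 2), next='a' -> output (2, 'a'), add 'ba' as idx 6
Step 7: w='aa' (idx 4), next='b' -> output (4, 'b'), add 'aab' as idx 7


Encoded: [(0, 'a'), (0, 'b'), (1, 'b'), (1, 'a'), (3, 'b'), (2, 'a'), (4, 'b')]


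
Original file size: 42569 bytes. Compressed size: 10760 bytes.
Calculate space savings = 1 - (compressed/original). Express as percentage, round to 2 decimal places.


ratio = compressed/original = 10760/42569 = 0.252766
savings = 1 - ratio = 1 - 0.252766 = 0.747234
as a percentage: 0.747234 * 100 = 74.72%

Space savings = 1 - 10760/42569 = 74.72%


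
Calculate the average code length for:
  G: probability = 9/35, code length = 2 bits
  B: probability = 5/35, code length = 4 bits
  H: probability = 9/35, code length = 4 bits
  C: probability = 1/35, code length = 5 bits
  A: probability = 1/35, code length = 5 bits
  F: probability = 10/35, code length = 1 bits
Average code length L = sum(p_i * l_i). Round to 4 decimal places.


Weighted contributions p_i * l_i:
  G: (9/35) * 2 = 18/35
  B: (5/35) * 4 = 20/35
  H: (9/35) * 4 = 36/35
  C: (1/35) * 5 = 5/35
  A: (1/35) * 5 = 5/35
  F: (10/35) * 1 = 10/35
Sum = (18 + 20 + 36 + 5 + 5 + 10)/35 = 94/35

L = 94/35 = 2.6857 bits/symbol


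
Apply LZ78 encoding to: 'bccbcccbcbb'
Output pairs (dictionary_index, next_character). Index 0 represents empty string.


LZ78 encoding steps:
Dictionary: {0: ''}
Step 1: w='' (idx 0), next='b' -> output (0, 'b'), add 'b' as idx 1
Step 2: w='' (idx 0), next='c' -> output (0, 'c'), add 'c' as idx 2
Step 3: w='c' (idx 2), next='b' -> output (2, 'b'), add 'cb' as idx 3
Step 4: w='c' (idx 2), next='c' -> output (2, 'c'), add 'cc' as idx 4
Step 5: w='cb' (idx 3), next='c' -> output (3, 'c'), add 'cbc' as idx 5
Step 6: w='b' (idx 1), next='b' -> output (1, 'b'), add 'bb' as idx 6


Encoded: [(0, 'b'), (0, 'c'), (2, 'b'), (2, 'c'), (3, 'c'), (1, 'b')]


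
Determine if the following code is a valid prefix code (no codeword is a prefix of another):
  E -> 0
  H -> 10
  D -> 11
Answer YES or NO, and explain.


Checking each pair (does one codeword prefix another?):
  E='0' vs H='10': no prefix
  E='0' vs D='11': no prefix
  H='10' vs E='0': no prefix
  H='10' vs D='11': no prefix
  D='11' vs E='0': no prefix
  D='11' vs H='10': no prefix
No violation found over all pairs.

YES -- this is a valid prefix code. No codeword is a prefix of any other codeword.


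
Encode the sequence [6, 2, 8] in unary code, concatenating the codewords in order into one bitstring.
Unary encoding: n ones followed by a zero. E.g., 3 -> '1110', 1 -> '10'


Encode each number as n ones followed by a terminating 0:
  6 -> 1111110 (7 bits)
  2 -> 110 (3 bits)
  8 -> 111111110 (9 bits)
Total length = 7 + 3 + 9 = 19 bits.

Unary([6, 2, 8]) = 1111110110111111110 (19 bits)


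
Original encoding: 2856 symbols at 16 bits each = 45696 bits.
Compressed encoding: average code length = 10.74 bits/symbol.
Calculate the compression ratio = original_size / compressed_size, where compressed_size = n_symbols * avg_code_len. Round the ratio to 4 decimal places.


original_size = n_symbols * orig_bits = 2856 * 16 = 45696 bits
compressed_size = n_symbols * avg_code_len = 2856 * 10.74 = 30673.44 bits
ratio = original_size / compressed_size = 45696 / 30673.44 = 1.4898

Compression ratio = 1.4898


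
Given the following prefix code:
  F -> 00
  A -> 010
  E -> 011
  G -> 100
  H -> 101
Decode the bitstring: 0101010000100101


Decoding step by step:
Bits 010 -> A
Bits 101 -> H
Bits 00 -> F
Bits 00 -> F
Bits 100 -> G
Bits 101 -> H


Decoded message: AHFFGH


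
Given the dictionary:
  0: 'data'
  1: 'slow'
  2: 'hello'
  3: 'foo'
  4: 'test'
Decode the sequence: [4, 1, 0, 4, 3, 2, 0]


Look up each index in the dictionary:
  4 -> 'test'
  1 -> 'slow'
  0 -> 'data'
  4 -> 'test'
  3 -> 'foo'
  2 -> 'hello'
  0 -> 'data'

Decoded: "test slow data test foo hello data"


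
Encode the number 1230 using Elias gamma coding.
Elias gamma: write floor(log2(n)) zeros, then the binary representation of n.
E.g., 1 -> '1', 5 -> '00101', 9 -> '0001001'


num_bits = floor(log2(1230)) + 1 = 11
leading_zeros = num_bits - 1 = 10
binary(1230) = 10011001110

Elias gamma(1230) = '0000000000' + '10011001110' = 000000000010011001110 (21 bits)


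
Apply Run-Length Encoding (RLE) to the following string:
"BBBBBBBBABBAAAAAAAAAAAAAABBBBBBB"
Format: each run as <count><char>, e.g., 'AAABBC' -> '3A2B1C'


Scanning runs left to right:
  i=0: run of 'B' x 8 -> '8B'
  i=8: run of 'A' x 1 -> '1A'
  i=9: run of 'B' x 2 -> '2B'
  i=11: run of 'A' x 14 -> '14A'
  i=25: run of 'B' x 7 -> '7B'

RLE = 8B1A2B14A7B


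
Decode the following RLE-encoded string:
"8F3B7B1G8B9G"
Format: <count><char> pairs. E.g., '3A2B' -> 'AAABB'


Expanding each <count><char> pair:
  8F -> 'FFFFFFFF'
  3B -> 'BBB'
  7B -> 'BBBBBBB'
  1G -> 'G'
  8B -> 'BBBBBBBB'
  9G -> 'GGGGGGGGG'

Decoded = FFFFFFFFBBBBBBBBBBGBBBBBBBBGGGGGGGGG


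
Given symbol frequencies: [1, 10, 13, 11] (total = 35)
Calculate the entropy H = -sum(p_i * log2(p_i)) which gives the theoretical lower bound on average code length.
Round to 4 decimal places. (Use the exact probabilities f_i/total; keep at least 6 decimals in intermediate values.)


Per-symbol terms -p_i * log2(p_i) with p_i = f_i/35:
  p = 1/35 = 0.028571: log2(p) = -5.129283, -p*log2(p) = 0.146551
  p = 10/35 = 0.285714: log2(p) = -1.807355, -p*log2(p) = 0.516387
  p = 13/35 = 0.371429: log2(p) = -1.428843, -p*log2(p) = 0.530713
  p = 11/35 = 0.314286: log2(p) = -1.669851, -p*log2(p) = 0.524810
H = 0.146551 + 0.516387 + 0.530713 + 0.524810 = 1.718461

H = 1.7185 bits/symbol


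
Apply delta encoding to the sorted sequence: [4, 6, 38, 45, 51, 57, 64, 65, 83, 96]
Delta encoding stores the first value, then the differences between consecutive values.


First value: 4
Deltas:
  6 - 4 = 2
  38 - 6 = 32
  45 - 38 = 7
  51 - 45 = 6
  57 - 51 = 6
  64 - 57 = 7
  65 - 64 = 1
  83 - 65 = 18
  96 - 83 = 13


Delta encoded: [4, 2, 32, 7, 6, 6, 7, 1, 18, 13]


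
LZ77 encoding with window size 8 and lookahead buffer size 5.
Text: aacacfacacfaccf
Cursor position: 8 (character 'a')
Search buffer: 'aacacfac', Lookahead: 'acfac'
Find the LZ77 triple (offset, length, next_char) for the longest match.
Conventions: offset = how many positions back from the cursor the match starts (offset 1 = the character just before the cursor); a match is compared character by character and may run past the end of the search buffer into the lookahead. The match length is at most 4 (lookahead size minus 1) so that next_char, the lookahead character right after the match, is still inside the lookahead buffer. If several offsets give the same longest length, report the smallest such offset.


Try each offset into the search buffer:
  offset=1 (pos 7, char 'c'): match length 0
  offset=2 (pos 6, char 'a'): match length 2
  offset=3 (pos 5, char 'f'): match length 0
  offset=4 (pos 4, char 'c'): match length 0
  offset=5 (pos 3, char 'a'): match length 4
  offset=6 (pos 2, char 'c'): match length 0
  offset=7 (pos 1, char 'a'): match length 2
  offset=8 (pos 0, char 'a'): match length 1
Longest match has length 4 at offset 5.
next_char = character at position 8 + 4 = 12 -> 'c'

Best match: offset=5, length=4 (matching 'acfa' starting at position 3)
LZ77 triple: (5, 4, 'c')


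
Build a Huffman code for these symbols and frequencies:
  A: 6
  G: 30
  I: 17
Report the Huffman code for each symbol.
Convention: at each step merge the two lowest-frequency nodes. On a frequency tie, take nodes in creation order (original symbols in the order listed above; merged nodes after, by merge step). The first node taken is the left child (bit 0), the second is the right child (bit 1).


Huffman tree construction:
Step 1: Merge A(6) + I(17) = 23
Step 2: Merge (A+I)(23) + G(30) = 53
Read each symbol's code off the tree from the root (left child = 0, right child = 1).

Codes:
  A: 00 (length 2)
  G: 1 (length 1)
  I: 01 (length 2)
Average code length: 76/53 = 1.4340 bits/symbol


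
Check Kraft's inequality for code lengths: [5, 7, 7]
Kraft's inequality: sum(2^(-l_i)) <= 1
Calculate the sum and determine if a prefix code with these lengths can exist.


Sum = 2^(-5) + 2^(-7) + 2^(-7)
    = 0.03125 + 0.0078125 + 0.0078125
    = 6/128 = 0.046875
Since 0.046875 <= 1, Kraft's inequality IS satisfied.
A prefix code with these lengths CAN exist.

Kraft sum = 0.046875. Satisfied.


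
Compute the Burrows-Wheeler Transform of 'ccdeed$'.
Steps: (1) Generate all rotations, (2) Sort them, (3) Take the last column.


Rotations (sorted):
  0: $ccdeed -> last char: d
  1: ccdeed$ -> last char: $
  2: cdeed$c -> last char: c
  3: d$ccdee -> last char: e
  4: deed$cc -> last char: c
  5: ed$ccde -> last char: e
  6: eed$ccd -> last char: d


BWT = d$ceced


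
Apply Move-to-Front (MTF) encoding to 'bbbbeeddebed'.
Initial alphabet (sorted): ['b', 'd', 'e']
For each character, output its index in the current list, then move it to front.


MTF encoding:
'b': index 0 in ['b', 'd', 'e'] -> ['b', 'd', 'e']
'b': index 0 in ['b', 'd', 'e'] -> ['b', 'd', 'e']
'b': index 0 in ['b', 'd', 'e'] -> ['b', 'd', 'e']
'b': index 0 in ['b', 'd', 'e'] -> ['b', 'd', 'e']
'e': index 2 in ['b', 'd', 'e'] -> ['e', 'b', 'd']
'e': index 0 in ['e', 'b', 'd'] -> ['e', 'b', 'd']
'd': index 2 in ['e', 'b', 'd'] -> ['d', 'e', 'b']
'd': index 0 in ['d', 'e', 'b'] -> ['d', 'e', 'b']
'e': index 1 in ['d', 'e', 'b'] -> ['e', 'd', 'b']
'b': index 2 in ['e', 'd', 'b'] -> ['b', 'e', 'd']
'e': index 1 in ['b', 'e', 'd'] -> ['e', 'b', 'd']
'd': index 2 in ['e', 'b', 'd'] -> ['d', 'e', 'b']


Output: [0, 0, 0, 0, 2, 0, 2, 0, 1, 2, 1, 2]


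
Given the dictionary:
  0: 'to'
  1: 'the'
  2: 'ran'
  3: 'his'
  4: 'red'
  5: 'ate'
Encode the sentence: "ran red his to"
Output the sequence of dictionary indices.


Look up each word in the dictionary:
  'ran' -> 2
  'red' -> 4
  'his' -> 3
  'to' -> 0

Encoded: [2, 4, 3, 0]


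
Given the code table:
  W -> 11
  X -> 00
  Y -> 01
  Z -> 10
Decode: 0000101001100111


Decoding:
00 -> X
00 -> X
10 -> Z
10 -> Z
01 -> Y
10 -> Z
01 -> Y
11 -> W


Result: XXZZYZYW


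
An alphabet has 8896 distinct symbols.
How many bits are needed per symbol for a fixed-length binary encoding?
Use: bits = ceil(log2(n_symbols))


log2(8896) = 13.1189
Bracket: 2^13 = 8192 < 8896 <= 2^14 = 16384
So ceil(log2(8896)) = 14

bits = ceil(log2(8896)) = ceil(13.1189) = 14 bits


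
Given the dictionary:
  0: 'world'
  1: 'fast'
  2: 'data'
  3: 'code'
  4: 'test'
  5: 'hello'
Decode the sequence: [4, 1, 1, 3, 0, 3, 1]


Look up each index in the dictionary:
  4 -> 'test'
  1 -> 'fast'
  1 -> 'fast'
  3 -> 'code'
  0 -> 'world'
  3 -> 'code'
  1 -> 'fast'

Decoded: "test fast fast code world code fast"


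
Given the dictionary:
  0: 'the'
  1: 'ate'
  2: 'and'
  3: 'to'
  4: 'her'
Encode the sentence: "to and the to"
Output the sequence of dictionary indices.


Look up each word in the dictionary:
  'to' -> 3
  'and' -> 2
  'the' -> 0
  'to' -> 3

Encoded: [3, 2, 0, 3]


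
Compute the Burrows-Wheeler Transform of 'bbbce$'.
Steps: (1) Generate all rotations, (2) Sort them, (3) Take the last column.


Rotations (sorted):
  0: $bbbce -> last char: e
  1: bbbce$ -> last char: $
  2: bbce$b -> last char: b
  3: bce$bb -> last char: b
  4: ce$bbb -> last char: b
  5: e$bbbc -> last char: c


BWT = e$bbbc


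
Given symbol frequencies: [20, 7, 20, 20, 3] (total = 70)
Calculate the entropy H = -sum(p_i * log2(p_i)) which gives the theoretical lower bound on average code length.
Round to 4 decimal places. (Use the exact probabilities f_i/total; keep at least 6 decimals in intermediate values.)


Per-symbol terms -p_i * log2(p_i) with p_i = f_i/70:
  p = 20/70 = 0.285714: log2(p) = -1.807355, -p*log2(p) = 0.516387
  p = 7/70 = 0.100000: log2(p) = -3.321928, -p*log2(p) = 0.332193
  p = 20/70 = 0.285714: log2(p) = -1.807355, -p*log2(p) = 0.516387
  p = 20/70 = 0.285714: log2(p) = -1.807355, -p*log2(p) = 0.516387
  p = 3/70 = 0.042857: log2(p) = -4.544321, -p*log2(p) = 0.194757
H = 0.516387 + 0.332193 + 0.516387 + 0.516387 + 0.194757 = 2.076111

H = 2.0761 bits/symbol


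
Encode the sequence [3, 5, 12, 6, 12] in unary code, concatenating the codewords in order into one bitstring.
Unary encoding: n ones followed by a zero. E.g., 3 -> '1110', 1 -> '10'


Encode each number as n ones followed by a terminating 0:
  3 -> 1110 (4 bits)
  5 -> 111110 (6 bits)
  12 -> 1111111111110 (13 bits)
  6 -> 1111110 (7 bits)
  12 -> 1111111111110 (13 bits)
Total length = 4 + 6 + 13 + 7 + 13 = 43 bits.

Unary([3, 5, 12, 6, 12]) = 1110111110111111111111011111101111111111110 (43 bits)


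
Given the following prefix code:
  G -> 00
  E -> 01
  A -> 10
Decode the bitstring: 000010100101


Decoding step by step:
Bits 00 -> G
Bits 00 -> G
Bits 10 -> A
Bits 10 -> A
Bits 01 -> E
Bits 01 -> E


Decoded message: GGAAEE


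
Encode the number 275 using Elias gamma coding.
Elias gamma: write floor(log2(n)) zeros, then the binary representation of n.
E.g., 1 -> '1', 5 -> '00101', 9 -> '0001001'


num_bits = floor(log2(275)) + 1 = 9
leading_zeros = num_bits - 1 = 8
binary(275) = 100010011

Elias gamma(275) = '00000000' + '100010011' = 00000000100010011 (17 bits)


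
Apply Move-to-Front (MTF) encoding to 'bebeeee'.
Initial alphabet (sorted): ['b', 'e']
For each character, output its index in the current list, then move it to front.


MTF encoding:
'b': index 0 in ['b', 'e'] -> ['b', 'e']
'e': index 1 in ['b', 'e'] -> ['e', 'b']
'b': index 1 in ['e', 'b'] -> ['b', 'e']
'e': index 1 in ['b', 'e'] -> ['e', 'b']
'e': index 0 in ['e', 'b'] -> ['e', 'b']
'e': index 0 in ['e', 'b'] -> ['e', 'b']
'e': index 0 in ['e', 'b'] -> ['e', 'b']


Output: [0, 1, 1, 1, 0, 0, 0]


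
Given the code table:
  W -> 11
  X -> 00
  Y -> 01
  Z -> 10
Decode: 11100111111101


Decoding:
11 -> W
10 -> Z
01 -> Y
11 -> W
11 -> W
11 -> W
01 -> Y


Result: WZYWWWY


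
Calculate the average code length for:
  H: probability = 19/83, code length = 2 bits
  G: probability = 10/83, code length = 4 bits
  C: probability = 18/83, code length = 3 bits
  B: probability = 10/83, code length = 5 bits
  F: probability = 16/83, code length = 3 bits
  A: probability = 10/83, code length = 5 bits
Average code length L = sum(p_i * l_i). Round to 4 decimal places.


Weighted contributions p_i * l_i:
  H: (19/83) * 2 = 38/83
  G: (10/83) * 4 = 40/83
  C: (18/83) * 3 = 54/83
  B: (10/83) * 5 = 50/83
  F: (16/83) * 3 = 48/83
  A: (10/83) * 5 = 50/83
Sum = (38 + 40 + 54 + 50 + 48 + 50)/83 = 280/83

L = 280/83 = 3.3735 bits/symbol


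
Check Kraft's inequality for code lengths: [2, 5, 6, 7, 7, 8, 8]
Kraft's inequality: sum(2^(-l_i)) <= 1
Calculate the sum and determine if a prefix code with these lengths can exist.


Sum = 2^(-2) + 2^(-5) + 2^(-6) + 2^(-7) + 2^(-7) + 2^(-8) + 2^(-8)
    = 0.25 + 0.03125 + 0.015625 + 0.0078125 + 0.0078125 + 0.00390625 + 0.00390625
    = 82/256 = 0.3203125
Since 0.3203125 <= 1, Kraft's inequality IS satisfied.
A prefix code with these lengths CAN exist.

Kraft sum = 0.3203125. Satisfied.


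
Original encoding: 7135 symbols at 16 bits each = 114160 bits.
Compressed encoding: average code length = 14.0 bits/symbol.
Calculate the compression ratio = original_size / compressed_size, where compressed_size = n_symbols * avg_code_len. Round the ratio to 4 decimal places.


original_size = n_symbols * orig_bits = 7135 * 16 = 114160 bits
compressed_size = n_symbols * avg_code_len = 7135 * 14.0 = 99890.0 bits
ratio = original_size / compressed_size = 114160 / 99890.0 = 1.1429

Compression ratio = 1.1429


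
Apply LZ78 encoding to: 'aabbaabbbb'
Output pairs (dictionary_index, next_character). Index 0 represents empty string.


LZ78 encoding steps:
Dictionary: {0: ''}
Step 1: w='' (idx 0), next='a' -> output (0, 'a'), add 'a' as idx 1
Step 2: w='a' (idx 1), next='b' -> output (1, 'b'), add 'ab' as idx 2
Step 3: w='' (idx 0), next='b' -> output (0, 'b'), add 'b' as idx 3
Step 4: w='a' (idx 1), next='a' -> output (1, 'a'), add 'aa' as idx 4
Step 5: w='b' (idx 3), next='b' -> output (3, 'b'), add 'bb' as idx 5
Step 6: w='bb' (idx 5), end of input -> output (5, '')


Encoded: [(0, 'a'), (1, 'b'), (0, 'b'), (1, 'a'), (3, 'b'), (5, '')]


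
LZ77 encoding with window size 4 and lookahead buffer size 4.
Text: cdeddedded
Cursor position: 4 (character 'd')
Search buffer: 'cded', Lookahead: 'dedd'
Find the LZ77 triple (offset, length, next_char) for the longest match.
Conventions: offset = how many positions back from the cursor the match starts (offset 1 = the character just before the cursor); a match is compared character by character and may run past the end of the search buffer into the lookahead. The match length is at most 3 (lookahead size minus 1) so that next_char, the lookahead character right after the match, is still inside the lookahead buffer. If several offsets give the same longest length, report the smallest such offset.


Try each offset into the search buffer:
  offset=1 (pos 3, char 'd'): match length 1
  offset=2 (pos 2, char 'e'): match length 0
  offset=3 (pos 1, char 'd'): match length 3
  offset=4 (pos 0, char 'c'): match length 0
Longest match has length 3 at offset 3.
next_char = character at position 4 + 3 = 7 -> 'd'

Best match: offset=3, length=3 (matching 'ded' starting at position 1)
LZ77 triple: (3, 3, 'd')


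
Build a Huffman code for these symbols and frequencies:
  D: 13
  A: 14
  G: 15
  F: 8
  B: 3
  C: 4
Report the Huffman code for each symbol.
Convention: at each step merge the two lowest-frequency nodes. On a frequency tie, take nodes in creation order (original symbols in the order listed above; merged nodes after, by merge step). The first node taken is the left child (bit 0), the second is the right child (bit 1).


Huffman tree construction:
Step 1: Merge B(3) + C(4) = 7
Step 2: Merge (B+C)(7) + F(8) = 15
Step 3: Merge D(13) + A(14) = 27
Step 4: Merge G(15) + ((B+C)+F)(15) = 30
Step 5: Merge (D+A)(27) + (G+((B+C)+F))(30) = 57
Read each symbol's code off the tree from the root (left child = 0, right child = 1).

Codes:
  D: 00 (length 2)
  A: 01 (length 2)
  G: 10 (length 2)
  F: 111 (length 3)
  B: 1100 (length 4)
  C: 1101 (length 4)
Average code length: 136/57 = 2.3860 bits/symbol


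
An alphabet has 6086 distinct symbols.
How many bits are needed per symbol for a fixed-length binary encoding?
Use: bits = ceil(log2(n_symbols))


log2(6086) = 12.5713
Bracket: 2^12 = 4096 < 6086 <= 2^13 = 8192
So ceil(log2(6086)) = 13

bits = ceil(log2(6086)) = ceil(12.5713) = 13 bits


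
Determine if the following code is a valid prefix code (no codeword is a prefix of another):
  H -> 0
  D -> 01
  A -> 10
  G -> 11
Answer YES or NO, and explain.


Checking each pair (does one codeword prefix another?):
  H='0' vs D='01': prefix -- VIOLATION

NO -- this is NOT a valid prefix code. H (0) is a prefix of D (01).


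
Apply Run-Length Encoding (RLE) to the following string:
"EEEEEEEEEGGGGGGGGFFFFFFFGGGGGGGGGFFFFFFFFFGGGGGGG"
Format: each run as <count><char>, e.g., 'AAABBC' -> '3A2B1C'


Scanning runs left to right:
  i=0: run of 'E' x 9 -> '9E'
  i=9: run of 'G' x 8 -> '8G'
  i=17: run of 'F' x 7 -> '7F'
  i=24: run of 'G' x 9 -> '9G'
  i=33: run of 'F' x 9 -> '9F'
  i=42: run of 'G' x 7 -> '7G'

RLE = 9E8G7F9G9F7G


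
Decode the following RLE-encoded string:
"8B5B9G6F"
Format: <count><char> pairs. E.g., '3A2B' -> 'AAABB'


Expanding each <count><char> pair:
  8B -> 'BBBBBBBB'
  5B -> 'BBBBB'
  9G -> 'GGGGGGGGG'
  6F -> 'FFFFFF'

Decoded = BBBBBBBBBBBBBGGGGGGGGGFFFFFF


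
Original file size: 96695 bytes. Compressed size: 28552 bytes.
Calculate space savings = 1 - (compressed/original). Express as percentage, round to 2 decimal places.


ratio = compressed/original = 28552/96695 = 0.295279
savings = 1 - ratio = 1 - 0.295279 = 0.704721
as a percentage: 0.704721 * 100 = 70.47%

Space savings = 1 - 28552/96695 = 70.47%


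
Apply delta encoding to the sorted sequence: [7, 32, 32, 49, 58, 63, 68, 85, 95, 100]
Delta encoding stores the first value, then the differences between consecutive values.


First value: 7
Deltas:
  32 - 7 = 25
  32 - 32 = 0
  49 - 32 = 17
  58 - 49 = 9
  63 - 58 = 5
  68 - 63 = 5
  85 - 68 = 17
  95 - 85 = 10
  100 - 95 = 5


Delta encoded: [7, 25, 0, 17, 9, 5, 5, 17, 10, 5]


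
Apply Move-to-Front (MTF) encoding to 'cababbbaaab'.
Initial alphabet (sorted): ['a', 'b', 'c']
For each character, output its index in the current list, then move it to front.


MTF encoding:
'c': index 2 in ['a', 'b', 'c'] -> ['c', 'a', 'b']
'a': index 1 in ['c', 'a', 'b'] -> ['a', 'c', 'b']
'b': index 2 in ['a', 'c', 'b'] -> ['b', 'a', 'c']
'a': index 1 in ['b', 'a', 'c'] -> ['a', 'b', 'c']
'b': index 1 in ['a', 'b', 'c'] -> ['b', 'a', 'c']
'b': index 0 in ['b', 'a', 'c'] -> ['b', 'a', 'c']
'b': index 0 in ['b', 'a', 'c'] -> ['b', 'a', 'c']
'a': index 1 in ['b', 'a', 'c'] -> ['a', 'b', 'c']
'a': index 0 in ['a', 'b', 'c'] -> ['a', 'b', 'c']
'a': index 0 in ['a', 'b', 'c'] -> ['a', 'b', 'c']
'b': index 1 in ['a', 'b', 'c'] -> ['b', 'a', 'c']


Output: [2, 1, 2, 1, 1, 0, 0, 1, 0, 0, 1]


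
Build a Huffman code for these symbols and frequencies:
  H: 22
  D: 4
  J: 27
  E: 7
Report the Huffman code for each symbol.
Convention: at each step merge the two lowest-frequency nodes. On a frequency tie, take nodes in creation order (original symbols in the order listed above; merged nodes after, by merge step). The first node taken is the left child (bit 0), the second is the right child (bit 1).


Huffman tree construction:
Step 1: Merge D(4) + E(7) = 11
Step 2: Merge (D+E)(11) + H(22) = 33
Step 3: Merge J(27) + ((D+E)+H)(33) = 60
Read each symbol's code off the tree from the root (left child = 0, right child = 1).

Codes:
  H: 11 (length 2)
  D: 100 (length 3)
  J: 0 (length 1)
  E: 101 (length 3)
Average code length: 104/60 = 1.7333 bits/symbol


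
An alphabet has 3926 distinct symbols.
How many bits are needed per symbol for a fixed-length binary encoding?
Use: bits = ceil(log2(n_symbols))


log2(3926) = 11.9388
Bracket: 2^11 = 2048 < 3926 <= 2^12 = 4096
So ceil(log2(3926)) = 12

bits = ceil(log2(3926)) = ceil(11.9388) = 12 bits


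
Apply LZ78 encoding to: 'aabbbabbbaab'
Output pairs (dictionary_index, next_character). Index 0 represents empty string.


LZ78 encoding steps:
Dictionary: {0: ''}
Step 1: w='' (idx 0), next='a' -> output (0, 'a'), add 'a' as idx 1
Step 2: w='a' (idx 1), next='b' -> output (1, 'b'), add 'ab' as idx 2
Step 3: w='' (idx 0), next='b' -> output (0, 'b'), add 'b' as idx 3
Step 4: w='b' (idx 3), next='a' -> output (3, 'a'), add 'ba' as idx 4
Step 5: w='b' (idx 3), next='b' -> output (3, 'b'), add 'bb' as idx 5
Step 6: w='ba' (idx 4), next='a' -> output (4, 'a'), add 'baa' as idx 6
Step 7: w='b' (idx 3), end of input -> output (3, '')


Encoded: [(0, 'a'), (1, 'b'), (0, 'b'), (3, 'a'), (3, 'b'), (4, 'a'), (3, '')]


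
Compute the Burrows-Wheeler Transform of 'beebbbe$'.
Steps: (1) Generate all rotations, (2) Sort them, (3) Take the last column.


Rotations (sorted):
  0: $beebbbe -> last char: e
  1: bbbe$bee -> last char: e
  2: bbe$beeb -> last char: b
  3: be$beebb -> last char: b
  4: beebbbe$ -> last char: $
  5: e$beebbb -> last char: b
  6: ebbbe$be -> last char: e
  7: eebbbe$b -> last char: b


BWT = eebb$beb
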